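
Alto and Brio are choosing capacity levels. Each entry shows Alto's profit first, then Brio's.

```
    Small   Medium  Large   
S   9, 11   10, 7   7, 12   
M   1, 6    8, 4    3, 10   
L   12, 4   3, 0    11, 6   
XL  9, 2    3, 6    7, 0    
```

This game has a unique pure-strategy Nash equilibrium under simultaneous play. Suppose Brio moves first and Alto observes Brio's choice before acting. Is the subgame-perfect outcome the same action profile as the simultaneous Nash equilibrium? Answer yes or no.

no

Solve by backward induction (Brio leads).
- Small: BR = L, leader payoff 4.
- Medium: BR = S, leader payoff 7.
- Large: BR = L, leader payoff 6.
Among 4, 7, 6, the best is 7 at Medium. Subgame-perfect outcome: (S, Medium) with payoffs (10, 7).
Now find the simultaneous Nash equilibrium.
Alto's best replies: Small→L; Medium→S; Large→L.
Brio's best replies: S→Large; M→Large; L→Large; XL→Medium.
Only (L, Large) has each player best-responding; Nash payoffs (11, 6).
Sequential outcome (S, Medium) differs from the Nash profile (L, Large).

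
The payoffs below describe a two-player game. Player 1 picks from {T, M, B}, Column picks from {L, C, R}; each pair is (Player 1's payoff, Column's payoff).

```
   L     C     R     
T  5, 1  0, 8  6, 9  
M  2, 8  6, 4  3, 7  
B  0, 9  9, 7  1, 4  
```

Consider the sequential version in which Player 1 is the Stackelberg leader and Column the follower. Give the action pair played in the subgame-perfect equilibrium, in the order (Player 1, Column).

(T, R)

Backward induction with Player 1 moving first.
- T: Column compares 1, 8, 9 and picks R; Player 1 would get 6.
- M: Column compares 8, 4, 7 and picks L; Player 1 would get 2.
- B: Column compares 9, 7, 4 and picks L; Player 1 would get 0.
Player 1's induced payoffs are 6, 2, 0, so Player 1 commits to T. Subgame-perfect outcome: (T, R) with payoffs (6, 9).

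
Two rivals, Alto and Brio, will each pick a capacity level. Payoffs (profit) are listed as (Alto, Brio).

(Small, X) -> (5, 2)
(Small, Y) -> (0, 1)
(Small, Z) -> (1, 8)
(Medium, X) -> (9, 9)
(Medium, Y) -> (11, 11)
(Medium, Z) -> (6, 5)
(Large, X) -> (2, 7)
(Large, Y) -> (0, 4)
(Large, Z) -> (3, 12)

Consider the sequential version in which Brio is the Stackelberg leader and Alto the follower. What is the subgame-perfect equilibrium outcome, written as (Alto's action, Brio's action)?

(Medium, Y)

Work backward from Alto's decision.
- X: Alto compares 5, 9, 2 and picks Medium; Brio would get 9.
- Y: Alto compares 0, 11, 0 and picks Medium; Brio would get 11.
- Z: Alto compares 1, 6, 3 and picks Medium; Brio would get 5.
Brio's induced payoffs are 9, 11, 5, so Brio commits to Y. Subgame-perfect outcome: (Medium, Y) with payoffs (11, 11).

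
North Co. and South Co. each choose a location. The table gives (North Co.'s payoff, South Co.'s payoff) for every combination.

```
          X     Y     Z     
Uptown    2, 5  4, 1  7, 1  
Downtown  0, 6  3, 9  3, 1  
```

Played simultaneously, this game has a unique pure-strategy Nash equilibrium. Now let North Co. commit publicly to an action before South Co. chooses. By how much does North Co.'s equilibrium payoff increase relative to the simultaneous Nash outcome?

Solve by backward induction (North Co. leads).
- Uptown: South Co. compares 5, 1, 1 and picks X; North Co. would get 2.
- Downtown: South Co. compares 6, 9, 1 and picks Y; North Co. would get 3.
Maximizing over 2, 3, North Co. chooses Downtown. Subgame-perfect outcome: (Downtown, Y) with payoffs (3, 9).
Now find the simultaneous Nash equilibrium.
North Co.'s best replies: X→Uptown; Y→Uptown; Z→Uptown.
South Co.'s best replies: Uptown→X; Downtown→Y.
Only (Uptown, X) has each player best-responding; Nash payoffs (2, 5).
North Co.'s commitment gain: 3 − 2 = 1.

1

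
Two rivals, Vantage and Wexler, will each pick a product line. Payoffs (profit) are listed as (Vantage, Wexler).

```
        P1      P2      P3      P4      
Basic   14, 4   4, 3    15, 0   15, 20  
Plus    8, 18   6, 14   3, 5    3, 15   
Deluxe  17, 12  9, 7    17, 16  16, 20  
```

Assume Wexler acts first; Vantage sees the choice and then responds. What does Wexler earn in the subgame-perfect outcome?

20

Solve by backward induction (Wexler leads).
- P1 → Vantage plays Deluxe (best of 14, 8, 17); Wexler gets 12.
- P2 → Vantage plays Deluxe (best of 4, 6, 9); Wexler gets 7.
- P3 → Vantage plays Deluxe (best of 15, 3, 17); Wexler gets 16.
- P4 → Vantage plays Deluxe (best of 15, 3, 16); Wexler gets 20.
Wexler's induced payoffs are 12, 7, 16, 20, so Wexler commits to P4. Subgame-perfect outcome: (Deluxe, P4) with payoffs (16, 20).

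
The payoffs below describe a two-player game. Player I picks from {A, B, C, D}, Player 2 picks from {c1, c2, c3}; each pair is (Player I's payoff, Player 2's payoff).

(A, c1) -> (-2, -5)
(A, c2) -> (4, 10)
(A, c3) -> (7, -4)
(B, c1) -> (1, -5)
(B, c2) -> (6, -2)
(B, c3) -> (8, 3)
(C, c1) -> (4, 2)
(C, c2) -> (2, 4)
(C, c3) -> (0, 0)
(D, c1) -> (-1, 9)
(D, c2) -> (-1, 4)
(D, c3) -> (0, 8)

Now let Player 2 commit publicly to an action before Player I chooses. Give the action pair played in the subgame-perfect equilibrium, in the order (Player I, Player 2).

(B, c3)

Backward induction with Player 2 moving first.
- c1: Player I compares -2, 1, 4, -1 and picks C; Player 2 would get 2.
- c2: Player I compares 4, 6, 2, -1 and picks B; Player 2 would get -2.
- c3: Player I compares 7, 8, 0, 0 and picks B; Player 2 would get 3.
Player 2's induced payoffs are 2, -2, 3, so Player 2 commits to c3. Subgame-perfect outcome: (B, c3) with payoffs (8, 3).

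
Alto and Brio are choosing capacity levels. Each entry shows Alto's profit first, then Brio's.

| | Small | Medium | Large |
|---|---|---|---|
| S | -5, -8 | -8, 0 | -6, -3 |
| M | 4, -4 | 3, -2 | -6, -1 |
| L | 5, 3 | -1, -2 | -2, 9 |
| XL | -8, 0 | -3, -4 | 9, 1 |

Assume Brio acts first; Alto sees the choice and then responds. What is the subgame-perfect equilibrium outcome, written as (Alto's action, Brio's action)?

Solve by backward induction (Brio leads).
- Small → Alto plays L (best of -5, 4, 5, -8); Brio gets 3.
- Medium → Alto plays M (best of -8, 3, -1, -3); Brio gets -2.
- Large → Alto plays XL (best of -6, -6, -2, 9); Brio gets 1.
Brio's induced payoffs are 3, -2, 1, so Brio commits to Small. Subgame-perfect outcome: (L, Small) with payoffs (5, 3).

(L, Small)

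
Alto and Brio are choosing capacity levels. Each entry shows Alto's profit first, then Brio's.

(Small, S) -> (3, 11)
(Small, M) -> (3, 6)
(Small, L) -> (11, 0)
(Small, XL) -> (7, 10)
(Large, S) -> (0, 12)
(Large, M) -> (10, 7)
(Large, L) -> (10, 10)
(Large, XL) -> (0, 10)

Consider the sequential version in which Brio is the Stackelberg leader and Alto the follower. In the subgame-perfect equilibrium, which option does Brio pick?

Work backward from Alto's decision.
- S → Alto plays Small (best of 3, 0); Brio gets 11.
- M → Alto plays Large (best of 3, 10); Brio gets 7.
- L → Alto plays Small (best of 11, 10); Brio gets 0.
- XL → Alto plays Small (best of 7, 0); Brio gets 10.
Among 11, 7, 0, 10, the best is 11 at S. Subgame-perfect outcome: (Small, S) with payoffs (3, 11).

S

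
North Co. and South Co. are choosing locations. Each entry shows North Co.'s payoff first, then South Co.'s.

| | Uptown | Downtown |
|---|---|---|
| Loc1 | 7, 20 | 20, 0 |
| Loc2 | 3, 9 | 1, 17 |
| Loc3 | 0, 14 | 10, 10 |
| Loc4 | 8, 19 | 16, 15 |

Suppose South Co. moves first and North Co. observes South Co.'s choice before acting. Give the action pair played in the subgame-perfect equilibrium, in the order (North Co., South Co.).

(Loc4, Uptown)

Solve by backward induction (South Co. leads).
- Uptown: BR = Loc4, leader payoff 19.
- Downtown: BR = Loc1, leader payoff 0.
Among 19, 0, the best is 19 at Uptown. Subgame-perfect outcome: (Loc4, Uptown) with payoffs (8, 19).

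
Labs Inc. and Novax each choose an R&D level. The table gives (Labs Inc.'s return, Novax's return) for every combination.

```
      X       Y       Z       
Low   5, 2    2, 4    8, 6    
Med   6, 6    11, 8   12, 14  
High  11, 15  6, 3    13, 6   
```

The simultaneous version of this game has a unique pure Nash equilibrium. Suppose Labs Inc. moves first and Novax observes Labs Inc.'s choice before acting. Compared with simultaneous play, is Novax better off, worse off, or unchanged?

worse off

Work backward from Novax's decision.
- Low: Novax compares 2, 4, 6 and picks Z; Labs Inc. would get 8.
- Med: Novax compares 6, 8, 14 and picks Z; Labs Inc. would get 12.
- High: Novax compares 15, 3, 6 and picks X; Labs Inc. would get 11.
Among 8, 12, 11, the best is 12 at Med. Subgame-perfect outcome: (Med, Z) with payoffs (12, 14).
For the simultaneous game, intersect best replies.
Labs Inc.'s best replies: X→High; Y→Med; Z→High.
Novax's best replies: Low→Z; Med→Z; High→X.
The unique mutual best reply is (High, X), giving (11, 15).
Novax earns 14 sequentially versus 15 at the Nash outcome: worse off.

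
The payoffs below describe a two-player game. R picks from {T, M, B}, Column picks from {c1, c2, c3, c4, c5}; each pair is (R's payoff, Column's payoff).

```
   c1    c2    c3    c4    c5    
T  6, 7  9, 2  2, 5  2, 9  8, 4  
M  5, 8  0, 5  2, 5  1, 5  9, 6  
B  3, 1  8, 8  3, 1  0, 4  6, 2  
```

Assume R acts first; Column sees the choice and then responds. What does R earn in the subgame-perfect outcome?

8

Column best-responds to each possible R move:
- T: BR = c4, leader payoff 2.
- M: BR = c1, leader payoff 5.
- B: BR = c2, leader payoff 8.
Maximizing over 2, 5, 8, R chooses B. Subgame-perfect outcome: (B, c2) with payoffs (8, 8).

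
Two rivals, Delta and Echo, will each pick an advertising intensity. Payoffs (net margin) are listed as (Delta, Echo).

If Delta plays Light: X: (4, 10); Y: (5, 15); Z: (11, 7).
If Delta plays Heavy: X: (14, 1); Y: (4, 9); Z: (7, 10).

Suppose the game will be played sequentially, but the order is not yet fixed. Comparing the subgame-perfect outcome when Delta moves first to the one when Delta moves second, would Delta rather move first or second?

first

If Delta leads: Echo's best replies are Light→Y, Heavy→Z; Delta's induced payoffs 5, 7; outcome (Heavy, Z), payoffs (7, 10).
If Echo leads: Delta's best replies are X→Heavy, Y→Light, Z→Light; Echo's induced payoffs 1, 15, 7; outcome (Light, Y), payoffs (5, 15).
Delta gets 7 moving first and 5 moving second, so Delta prefers to move first.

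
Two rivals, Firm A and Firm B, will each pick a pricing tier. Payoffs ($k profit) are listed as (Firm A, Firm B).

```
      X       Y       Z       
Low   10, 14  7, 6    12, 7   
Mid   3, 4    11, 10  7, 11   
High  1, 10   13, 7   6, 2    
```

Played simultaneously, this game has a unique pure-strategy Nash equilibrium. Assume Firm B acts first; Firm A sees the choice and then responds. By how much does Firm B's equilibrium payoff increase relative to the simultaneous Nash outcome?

0

Solve by backward induction (Firm B leads).
- X: Firm A compares 10, 3, 1 and picks Low; Firm B would get 14.
- Y: Firm A compares 7, 11, 13 and picks High; Firm B would get 7.
- Z: Firm A compares 12, 7, 6 and picks Low; Firm B would get 7.
Firm B's induced payoffs are 14, 7, 7, so Firm B commits to X. Subgame-perfect outcome: (Low, X) with payoffs (10, 14).
Under simultaneous play:
Firm A's best replies: X→Low; Y→High; Z→Low.
Firm B's best replies: Low→X; Mid→Z; High→X.
The unique mutual best reply is (Low, X), giving (10, 14).
Firm B's commitment gain: 14 − 14 = 0.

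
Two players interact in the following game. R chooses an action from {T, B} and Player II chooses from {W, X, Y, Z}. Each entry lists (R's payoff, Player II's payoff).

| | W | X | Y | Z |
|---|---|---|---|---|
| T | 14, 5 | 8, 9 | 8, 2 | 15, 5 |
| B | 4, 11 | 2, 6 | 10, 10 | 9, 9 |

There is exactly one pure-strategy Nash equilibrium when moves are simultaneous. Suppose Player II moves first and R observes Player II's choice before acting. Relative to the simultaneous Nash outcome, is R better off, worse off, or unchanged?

Solve by backward induction (Player II leads).
- W: R compares 14, 4 and picks T; Player II would get 5.
- X: R compares 8, 2 and picks T; Player II would get 9.
- Y: R compares 8, 10 and picks B; Player II would get 10.
- Z: R compares 15, 9 and picks T; Player II would get 5.
Player II's induced payoffs are 5, 9, 10, 5, so Player II commits to Y. Subgame-perfect outcome: (B, Y) with payoffs (10, 10).
Now find the simultaneous Nash equilibrium.
R's best replies: W→T; X→T; Y→B; Z→T.
Player II's best replies: T→X; B→W.
The unique mutual best reply is (T, X), giving (8, 9).
R earns 10 sequentially versus 8 at the Nash outcome: better off.

better off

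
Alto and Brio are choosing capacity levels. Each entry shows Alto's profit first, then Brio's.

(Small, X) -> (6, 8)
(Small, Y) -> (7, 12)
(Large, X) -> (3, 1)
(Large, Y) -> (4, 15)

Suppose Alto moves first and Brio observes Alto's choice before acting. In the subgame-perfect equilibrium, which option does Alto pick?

Small

Work backward from Brio's decision.
- Small: BR = Y, leader payoff 7.
- Large: BR = Y, leader payoff 4.
Alto's induced payoffs are 7, 4, so Alto commits to Small. Subgame-perfect outcome: (Small, Y) with payoffs (7, 12).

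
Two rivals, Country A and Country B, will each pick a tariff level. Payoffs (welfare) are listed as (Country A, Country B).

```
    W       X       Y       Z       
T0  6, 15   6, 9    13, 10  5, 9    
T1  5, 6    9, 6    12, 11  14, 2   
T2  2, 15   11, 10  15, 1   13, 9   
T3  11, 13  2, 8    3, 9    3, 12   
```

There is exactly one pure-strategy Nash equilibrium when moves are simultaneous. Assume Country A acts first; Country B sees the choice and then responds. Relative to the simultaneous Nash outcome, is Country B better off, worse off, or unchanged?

worse off

Solve by backward induction (Country A leads).
- T0: Country B compares 15, 9, 10, 9 and picks W; Country A would get 6.
- T1: Country B compares 6, 6, 11, 2 and picks Y; Country A would get 12.
- T2: Country B compares 15, 10, 1, 9 and picks W; Country A would get 2.
- T3: Country B compares 13, 8, 9, 12 and picks W; Country A would get 11.
Country A's induced payoffs are 6, 12, 2, 11, so Country A commits to T1. Subgame-perfect outcome: (T1, Y) with payoffs (12, 11).
Now find the simultaneous Nash equilibrium.
Country A's best replies: W→T3; X→T2; Y→T2; Z→T1.
Country B's best replies: T0→W; T1→Y; T2→W; T3→W.
The unique mutual best reply is (T3, W), giving (11, 13).
Country B earns 11 sequentially versus 13 at the Nash outcome: worse off.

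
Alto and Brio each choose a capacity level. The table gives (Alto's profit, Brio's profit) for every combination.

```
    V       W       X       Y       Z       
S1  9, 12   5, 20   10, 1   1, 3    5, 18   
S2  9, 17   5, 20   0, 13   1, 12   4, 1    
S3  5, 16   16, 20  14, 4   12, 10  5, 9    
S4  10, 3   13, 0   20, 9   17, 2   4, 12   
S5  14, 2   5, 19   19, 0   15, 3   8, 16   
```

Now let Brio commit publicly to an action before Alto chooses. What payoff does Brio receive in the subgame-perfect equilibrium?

20

Solve by backward induction (Brio leads).
- V: BR = S5, leader payoff 2.
- W: BR = S3, leader payoff 20.
- X: BR = S4, leader payoff 9.
- Y: BR = S4, leader payoff 2.
- Z: BR = S5, leader payoff 16.
Among 2, 20, 9, 2, 16, the best is 20 at W. Subgame-perfect outcome: (S3, W) with payoffs (16, 20).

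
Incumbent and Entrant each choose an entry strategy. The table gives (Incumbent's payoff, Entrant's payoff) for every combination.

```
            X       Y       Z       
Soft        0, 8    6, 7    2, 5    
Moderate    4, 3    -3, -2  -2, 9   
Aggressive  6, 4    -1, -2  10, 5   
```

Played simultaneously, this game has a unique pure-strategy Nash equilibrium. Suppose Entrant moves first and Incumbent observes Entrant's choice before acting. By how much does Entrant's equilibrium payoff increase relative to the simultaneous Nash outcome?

2

Solve by backward induction (Entrant leads).
- X: BR = Aggressive, leader payoff 4.
- Y: BR = Soft, leader payoff 7.
- Z: BR = Aggressive, leader payoff 5.
Among 4, 7, 5, the best is 7 at Y. Subgame-perfect outcome: (Soft, Y) with payoffs (6, 7).
Under simultaneous play:
Incumbent's best replies: X→Aggressive; Y→Soft; Z→Aggressive.
Entrant's best replies: Soft→X; Moderate→Z; Aggressive→Z.
The unique mutual best reply is (Aggressive, Z), giving (10, 5).
Entrant's commitment gain: 7 − 5 = 2.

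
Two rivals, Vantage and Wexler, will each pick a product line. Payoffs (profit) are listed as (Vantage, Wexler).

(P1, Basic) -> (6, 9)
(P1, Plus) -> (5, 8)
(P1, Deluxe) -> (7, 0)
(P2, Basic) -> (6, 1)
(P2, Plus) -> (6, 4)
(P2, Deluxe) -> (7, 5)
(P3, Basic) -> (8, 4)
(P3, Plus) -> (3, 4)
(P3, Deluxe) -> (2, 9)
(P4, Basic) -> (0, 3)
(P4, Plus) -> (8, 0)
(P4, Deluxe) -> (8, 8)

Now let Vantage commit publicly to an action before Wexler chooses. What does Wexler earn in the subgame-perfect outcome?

Backward induction with Vantage moving first.
- P1: Wexler compares 9, 8, 0 and picks Basic; Vantage would get 6.
- P2: Wexler compares 1, 4, 5 and picks Deluxe; Vantage would get 7.
- P3: Wexler compares 4, 4, 9 and picks Deluxe; Vantage would get 2.
- P4: Wexler compares 3, 0, 8 and picks Deluxe; Vantage would get 8.
Among 6, 7, 2, 8, the best is 8 at P4. Subgame-perfect outcome: (P4, Deluxe) with payoffs (8, 8).

8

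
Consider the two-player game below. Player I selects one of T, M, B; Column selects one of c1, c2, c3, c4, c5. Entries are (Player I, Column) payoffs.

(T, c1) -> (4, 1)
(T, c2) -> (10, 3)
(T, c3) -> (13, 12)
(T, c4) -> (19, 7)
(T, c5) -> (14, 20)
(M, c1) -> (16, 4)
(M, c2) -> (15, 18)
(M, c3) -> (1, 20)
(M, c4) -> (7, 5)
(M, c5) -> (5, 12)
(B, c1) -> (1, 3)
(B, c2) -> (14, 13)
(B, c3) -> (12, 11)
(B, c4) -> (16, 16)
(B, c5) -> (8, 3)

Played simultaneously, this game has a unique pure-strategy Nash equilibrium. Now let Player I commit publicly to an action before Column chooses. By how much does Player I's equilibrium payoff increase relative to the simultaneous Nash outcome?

Solve by backward induction (Player I leads).
- T → Column plays c5 (best of 1, 3, 12, 7, 20); Player I gets 14.
- M → Column plays c3 (best of 4, 18, 20, 5, 12); Player I gets 1.
- B → Column plays c4 (best of 3, 13, 11, 16, 3); Player I gets 16.
Maximizing over 14, 1, 16, Player I chooses B. Subgame-perfect outcome: (B, c4) with payoffs (16, 16).
Under simultaneous play:
Player I's best replies: c1→M; c2→M; c3→T; c4→T; c5→T.
Column's best replies: T→c5; M→c3; B→c4.
Only (T, c5) has each player best-responding; Nash payoffs (14, 20).
Player I's commitment gain: 16 − 14 = 2.

2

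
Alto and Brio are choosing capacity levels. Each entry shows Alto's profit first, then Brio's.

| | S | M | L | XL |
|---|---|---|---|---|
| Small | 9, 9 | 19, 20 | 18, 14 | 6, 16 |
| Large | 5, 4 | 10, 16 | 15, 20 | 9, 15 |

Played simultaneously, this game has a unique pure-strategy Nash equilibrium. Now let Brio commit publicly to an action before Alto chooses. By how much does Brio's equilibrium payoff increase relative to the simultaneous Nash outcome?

Backward induction with Brio moving first.
- S: Alto compares 9, 5 and picks Small; Brio would get 9.
- M: Alto compares 19, 10 and picks Small; Brio would get 20.
- L: Alto compares 18, 15 and picks Small; Brio would get 14.
- XL: Alto compares 6, 9 and picks Large; Brio would get 15.
Brio's induced payoffs are 9, 20, 14, 15, so Brio commits to M. Subgame-perfect outcome: (Small, M) with payoffs (19, 20).
Under simultaneous play:
Alto's best replies: S→Small; M→Small; L→Small; XL→Large.
Brio's best replies: Small→M; Large→L.
The unique mutual best reply is (Small, M), giving (19, 20).
Brio's commitment gain: 20 − 20 = 0.

0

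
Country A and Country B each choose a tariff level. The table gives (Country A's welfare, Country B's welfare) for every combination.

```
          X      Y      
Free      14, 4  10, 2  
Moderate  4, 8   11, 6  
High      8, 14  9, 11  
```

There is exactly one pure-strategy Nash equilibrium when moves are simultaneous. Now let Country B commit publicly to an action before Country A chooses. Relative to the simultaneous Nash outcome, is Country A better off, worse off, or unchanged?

worse off

Country A best-responds to each possible Country B move:
- X: BR = Free, leader payoff 4.
- Y: BR = Moderate, leader payoff 6.
Country B's induced payoffs are 4, 6, so Country B commits to Y. Subgame-perfect outcome: (Moderate, Y) with payoffs (11, 6).
For the simultaneous game, intersect best replies.
Country A's best replies: X→Free; Y→Moderate.
Country B's best replies: Free→X; Moderate→X; High→X.
Only (Free, X) has each player best-responding; Nash payoffs (14, 4).
Country A earns 11 sequentially versus 14 at the Nash outcome: worse off.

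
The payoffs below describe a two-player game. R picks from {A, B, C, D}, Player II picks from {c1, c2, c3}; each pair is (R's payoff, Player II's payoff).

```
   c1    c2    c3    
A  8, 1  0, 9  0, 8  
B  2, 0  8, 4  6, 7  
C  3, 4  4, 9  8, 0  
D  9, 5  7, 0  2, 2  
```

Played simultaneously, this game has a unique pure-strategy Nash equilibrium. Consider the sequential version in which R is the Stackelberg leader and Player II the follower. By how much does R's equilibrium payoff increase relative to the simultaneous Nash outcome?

0

Player II best-responds to each possible R move:
- A → Player II plays c2 (best of 1, 9, 8); R gets 0.
- B → Player II plays c3 (best of 0, 4, 7); R gets 6.
- C → Player II plays c2 (best of 4, 9, 0); R gets 4.
- D → Player II plays c1 (best of 5, 0, 2); R gets 9.
Maximizing over 0, 6, 4, 9, R chooses D. Subgame-perfect outcome: (D, c1) with payoffs (9, 5).
Under simultaneous play:
R's best replies: c1→D; c2→B; c3→C.
Player II's best replies: A→c2; B→c3; C→c2; D→c1.
The unique mutual best reply is (D, c1), giving (9, 5).
R's commitment gain: 9 − 9 = 0.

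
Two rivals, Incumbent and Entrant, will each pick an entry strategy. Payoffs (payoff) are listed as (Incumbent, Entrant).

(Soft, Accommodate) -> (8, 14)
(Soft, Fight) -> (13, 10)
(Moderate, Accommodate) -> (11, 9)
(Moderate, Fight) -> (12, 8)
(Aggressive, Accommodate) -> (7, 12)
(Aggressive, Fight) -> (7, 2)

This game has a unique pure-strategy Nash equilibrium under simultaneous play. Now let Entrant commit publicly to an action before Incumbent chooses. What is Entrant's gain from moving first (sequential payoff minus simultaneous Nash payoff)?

1

Incumbent best-responds to each possible Entrant move:
- Accommodate: Incumbent compares 8, 11, 7 and picks Moderate; Entrant would get 9.
- Fight: Incumbent compares 13, 12, 7 and picks Soft; Entrant would get 10.
Entrant's induced payoffs are 9, 10, so Entrant commits to Fight. Subgame-perfect outcome: (Soft, Fight) with payoffs (13, 10).
Under simultaneous play:
Incumbent's best replies: Accommodate→Moderate; Fight→Soft.
Entrant's best replies: Soft→Accommodate; Moderate→Accommodate; Aggressive→Accommodate.
The unique mutual best reply is (Moderate, Accommodate), giving (11, 9).
Entrant's commitment gain: 10 − 9 = 1.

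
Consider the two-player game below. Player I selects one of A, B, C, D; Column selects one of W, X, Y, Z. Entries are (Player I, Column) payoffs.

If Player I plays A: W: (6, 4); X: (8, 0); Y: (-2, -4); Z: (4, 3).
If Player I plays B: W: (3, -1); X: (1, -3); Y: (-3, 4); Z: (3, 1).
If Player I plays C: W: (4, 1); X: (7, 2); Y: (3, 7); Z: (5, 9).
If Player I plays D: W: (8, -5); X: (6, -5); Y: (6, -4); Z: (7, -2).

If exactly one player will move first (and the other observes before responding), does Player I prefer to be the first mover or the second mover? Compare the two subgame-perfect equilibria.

If Player I leads: Column's best replies are A→W, B→Y, C→Z, D→Z; Player I's induced payoffs 6, -3, 5, 7; outcome (D, Z), payoffs (7, -2).
If Column leads: Player I's best replies are W→D, X→A, Y→D, Z→D; Column's induced payoffs -5, 0, -4, -2; outcome (A, X), payoffs (8, 0).
Player I gets 7 moving first and 8 moving second, so Player I prefers to move second.

second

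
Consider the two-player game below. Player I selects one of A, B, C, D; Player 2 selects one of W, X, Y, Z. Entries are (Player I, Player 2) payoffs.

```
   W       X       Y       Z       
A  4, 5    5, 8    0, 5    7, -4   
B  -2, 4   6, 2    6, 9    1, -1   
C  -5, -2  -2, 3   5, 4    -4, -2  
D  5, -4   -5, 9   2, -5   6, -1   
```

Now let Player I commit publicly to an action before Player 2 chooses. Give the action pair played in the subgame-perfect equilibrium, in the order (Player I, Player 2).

Backward induction with Player I moving first.
- A: BR = X, leader payoff 5.
- B: BR = Y, leader payoff 6.
- C: BR = Y, leader payoff 5.
- D: BR = X, leader payoff -5.
Among 5, 6, 5, -5, the best is 6 at B. Subgame-perfect outcome: (B, Y) with payoffs (6, 9).

(B, Y)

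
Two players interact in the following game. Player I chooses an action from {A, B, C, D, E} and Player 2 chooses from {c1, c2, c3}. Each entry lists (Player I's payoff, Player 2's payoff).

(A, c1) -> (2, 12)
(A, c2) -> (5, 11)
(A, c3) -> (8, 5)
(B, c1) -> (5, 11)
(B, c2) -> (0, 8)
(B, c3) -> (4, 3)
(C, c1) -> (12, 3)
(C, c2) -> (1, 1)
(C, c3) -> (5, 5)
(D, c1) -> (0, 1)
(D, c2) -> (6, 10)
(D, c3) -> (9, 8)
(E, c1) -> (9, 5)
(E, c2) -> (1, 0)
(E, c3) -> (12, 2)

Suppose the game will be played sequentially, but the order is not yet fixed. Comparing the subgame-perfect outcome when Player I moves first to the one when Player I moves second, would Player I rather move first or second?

first

If Player I leads: Player 2's best replies are A→c1, B→c1, C→c3, D→c2, E→c1; Player I's induced payoffs 2, 5, 5, 6, 9; outcome (E, c1), payoffs (9, 5).
If Player 2 leads: Player I's best replies are c1→C, c2→D, c3→E; Player 2's induced payoffs 3, 10, 2; outcome (D, c2), payoffs (6, 10).
Player I gets 9 moving first and 6 moving second, so Player I prefers to move first.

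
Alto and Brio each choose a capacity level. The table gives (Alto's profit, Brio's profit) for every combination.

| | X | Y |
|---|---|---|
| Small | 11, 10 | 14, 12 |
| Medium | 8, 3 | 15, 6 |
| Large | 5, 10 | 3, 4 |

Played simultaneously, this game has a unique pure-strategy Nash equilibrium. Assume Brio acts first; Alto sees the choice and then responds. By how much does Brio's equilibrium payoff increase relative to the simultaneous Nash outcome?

Alto best-responds to each possible Brio move:
- X: BR = Small, leader payoff 10.
- Y: BR = Medium, leader payoff 6.
Maximizing over 10, 6, Brio chooses X. Subgame-perfect outcome: (Small, X) with payoffs (11, 10).
Now find the simultaneous Nash equilibrium.
Alto's best replies: X→Small; Y→Medium.
Brio's best replies: Small→Y; Medium→Y; Large→X.
The unique mutual best reply is (Medium, Y), giving (15, 6).
Brio's commitment gain: 10 − 6 = 4.

4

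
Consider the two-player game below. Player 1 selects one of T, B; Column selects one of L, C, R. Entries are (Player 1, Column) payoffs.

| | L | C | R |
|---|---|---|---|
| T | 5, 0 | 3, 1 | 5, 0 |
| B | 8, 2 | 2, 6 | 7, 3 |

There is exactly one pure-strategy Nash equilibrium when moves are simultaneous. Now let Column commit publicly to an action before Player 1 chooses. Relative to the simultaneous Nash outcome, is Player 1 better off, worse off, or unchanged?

Work backward from Player 1's decision.
- L → Player 1 plays B (best of 5, 8); Column gets 2.
- C → Player 1 plays T (best of 3, 2); Column gets 1.
- R → Player 1 plays B (best of 5, 7); Column gets 3.
Column's induced payoffs are 2, 1, 3, so Column commits to R. Subgame-perfect outcome: (B, R) with payoffs (7, 3).
Under simultaneous play:
Player 1's best replies: L→B; C→T; R→B.
Column's best replies: T→C; B→C.
Only (T, C) has each player best-responding; Nash payoffs (3, 1).
Player 1 earns 7 sequentially versus 3 at the Nash outcome: better off.

better off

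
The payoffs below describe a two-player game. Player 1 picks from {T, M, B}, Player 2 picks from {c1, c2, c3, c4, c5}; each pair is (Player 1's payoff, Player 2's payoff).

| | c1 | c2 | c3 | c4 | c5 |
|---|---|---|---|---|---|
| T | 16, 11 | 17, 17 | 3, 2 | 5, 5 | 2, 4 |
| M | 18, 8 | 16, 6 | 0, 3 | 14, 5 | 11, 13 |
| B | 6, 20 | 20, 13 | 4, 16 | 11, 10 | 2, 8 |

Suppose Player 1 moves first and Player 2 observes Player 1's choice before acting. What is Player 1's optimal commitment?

T

Backward induction with Player 1 moving first.
- T: BR = c2, leader payoff 17.
- M: BR = c5, leader payoff 11.
- B: BR = c1, leader payoff 6.
Maximizing over 17, 11, 6, Player 1 chooses T. Subgame-perfect outcome: (T, c2) with payoffs (17, 17).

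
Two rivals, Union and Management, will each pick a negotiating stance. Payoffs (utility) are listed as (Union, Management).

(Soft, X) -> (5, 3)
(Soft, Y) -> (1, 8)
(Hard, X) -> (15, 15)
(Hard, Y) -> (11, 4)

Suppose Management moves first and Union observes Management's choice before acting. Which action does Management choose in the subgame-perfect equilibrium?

Solve by backward induction (Management leads).
- X: BR = Hard, leader payoff 15.
- Y: BR = Hard, leader payoff 4.
Management's induced payoffs are 15, 4, so Management commits to X. Subgame-perfect outcome: (Hard, X) with payoffs (15, 15).

X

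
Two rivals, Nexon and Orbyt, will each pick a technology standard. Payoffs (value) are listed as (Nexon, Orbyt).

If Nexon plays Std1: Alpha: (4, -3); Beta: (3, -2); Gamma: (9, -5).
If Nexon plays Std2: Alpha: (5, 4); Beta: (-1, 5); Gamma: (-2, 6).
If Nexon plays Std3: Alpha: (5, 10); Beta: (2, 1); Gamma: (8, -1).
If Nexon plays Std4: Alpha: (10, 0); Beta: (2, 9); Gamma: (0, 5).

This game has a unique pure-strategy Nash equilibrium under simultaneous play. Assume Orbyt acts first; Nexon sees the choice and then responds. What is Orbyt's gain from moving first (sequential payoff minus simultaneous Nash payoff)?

2

Backward induction with Orbyt moving first.
- Alpha: Nexon compares 4, 5, 5, 10 and picks Std4; Orbyt would get 0.
- Beta: Nexon compares 3, -1, 2, 2 and picks Std1; Orbyt would get -2.
- Gamma: Nexon compares 9, -2, 8, 0 and picks Std1; Orbyt would get -5.
Maximizing over 0, -2, -5, Orbyt chooses Alpha. Subgame-perfect outcome: (Std4, Alpha) with payoffs (10, 0).
For the simultaneous game, intersect best replies.
Nexon's best replies: Alpha→Std4; Beta→Std1; Gamma→Std1.
Orbyt's best replies: Std1→Beta; Std2→Gamma; Std3→Alpha; Std4→Beta.
Only (Std1, Beta) has each player best-responding; Nash payoffs (3, -2).
Orbyt's commitment gain: 0 − -2 = 2.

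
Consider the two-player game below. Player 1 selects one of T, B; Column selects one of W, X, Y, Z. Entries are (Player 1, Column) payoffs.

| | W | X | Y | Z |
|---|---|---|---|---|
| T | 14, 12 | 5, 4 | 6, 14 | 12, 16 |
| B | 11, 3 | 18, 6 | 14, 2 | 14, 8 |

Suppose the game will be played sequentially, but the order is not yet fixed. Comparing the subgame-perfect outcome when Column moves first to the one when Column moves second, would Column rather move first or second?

first

If Player 1 leads: Column's best replies are T→Z, B→Z; Player 1's induced payoffs 12, 14; outcome (B, Z), payoffs (14, 8).
If Column leads: Player 1's best replies are W→T, X→B, Y→B, Z→B; Column's induced payoffs 12, 6, 2, 8; outcome (T, W), payoffs (14, 12).
Column gets 12 moving first and 8 moving second, so Column prefers to move first.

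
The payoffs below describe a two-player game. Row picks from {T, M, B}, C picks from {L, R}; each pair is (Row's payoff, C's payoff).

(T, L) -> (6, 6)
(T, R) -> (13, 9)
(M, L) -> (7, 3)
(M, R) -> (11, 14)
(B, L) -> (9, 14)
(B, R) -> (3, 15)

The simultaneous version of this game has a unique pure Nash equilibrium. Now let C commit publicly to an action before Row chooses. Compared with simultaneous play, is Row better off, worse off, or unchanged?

worse off

Backward induction with C moving first.
- L → Row plays B (best of 6, 7, 9); C gets 14.
- R → Row plays T (best of 13, 11, 3); C gets 9.
Maximizing over 14, 9, C chooses L. Subgame-perfect outcome: (B, L) with payoffs (9, 14).
Now find the simultaneous Nash equilibrium.
Row's best replies: L→B; R→T.
C's best replies: T→R; M→R; B→R.
Only (T, R) has each player best-responding; Nash payoffs (13, 9).
Row earns 9 sequentially versus 13 at the Nash outcome: worse off.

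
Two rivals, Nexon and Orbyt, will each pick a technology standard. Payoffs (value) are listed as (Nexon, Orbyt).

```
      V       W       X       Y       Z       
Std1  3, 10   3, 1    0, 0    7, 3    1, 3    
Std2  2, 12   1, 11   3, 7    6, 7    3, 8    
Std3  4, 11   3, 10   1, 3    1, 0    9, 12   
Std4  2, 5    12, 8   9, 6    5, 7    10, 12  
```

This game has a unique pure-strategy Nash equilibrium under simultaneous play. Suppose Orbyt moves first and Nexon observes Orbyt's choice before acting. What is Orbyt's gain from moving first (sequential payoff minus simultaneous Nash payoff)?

Work backward from Nexon's decision.
- V: Nexon compares 3, 2, 4, 2 and picks Std3; Orbyt would get 11.
- W: Nexon compares 3, 1, 3, 12 and picks Std4; Orbyt would get 8.
- X: Nexon compares 0, 3, 1, 9 and picks Std4; Orbyt would get 6.
- Y: Nexon compares 7, 6, 1, 5 and picks Std1; Orbyt would get 3.
- Z: Nexon compares 1, 3, 9, 10 and picks Std4; Orbyt would get 12.
Orbyt's induced payoffs are 11, 8, 6, 3, 12, so Orbyt commits to Z. Subgame-perfect outcome: (Std4, Z) with payoffs (10, 12).
For the simultaneous game, intersect best replies.
Nexon's best replies: V→Std3; W→Std4; X→Std4; Y→Std1; Z→Std4.
Orbyt's best replies: Std1→V; Std2→V; Std3→Z; Std4→Z.
The unique mutual best reply is (Std4, Z), giving (10, 12).
Orbyt's commitment gain: 12 − 12 = 0.

0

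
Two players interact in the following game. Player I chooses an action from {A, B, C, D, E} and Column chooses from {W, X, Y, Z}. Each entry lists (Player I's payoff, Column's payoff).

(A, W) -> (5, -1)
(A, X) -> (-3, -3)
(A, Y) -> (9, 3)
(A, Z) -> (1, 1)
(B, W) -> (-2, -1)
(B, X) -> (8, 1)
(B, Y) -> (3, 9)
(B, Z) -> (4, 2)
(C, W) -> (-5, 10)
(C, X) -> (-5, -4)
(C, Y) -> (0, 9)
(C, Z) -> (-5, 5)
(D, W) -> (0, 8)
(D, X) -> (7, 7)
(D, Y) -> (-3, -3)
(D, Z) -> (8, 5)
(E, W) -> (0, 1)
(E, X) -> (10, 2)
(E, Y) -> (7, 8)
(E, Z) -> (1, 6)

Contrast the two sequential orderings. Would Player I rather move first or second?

first

If Player I leads: Column's best replies are A→Y, B→Y, C→W, D→W, E→Y; Player I's induced payoffs 9, 3, -5, 0, 7; outcome (A, Y), payoffs (9, 3).
If Column leads: Player I's best replies are W→A, X→E, Y→A, Z→D; Column's induced payoffs -1, 2, 3, 5; outcome (D, Z), payoffs (8, 5).
Player I gets 9 moving first and 8 moving second, so Player I prefers to move first.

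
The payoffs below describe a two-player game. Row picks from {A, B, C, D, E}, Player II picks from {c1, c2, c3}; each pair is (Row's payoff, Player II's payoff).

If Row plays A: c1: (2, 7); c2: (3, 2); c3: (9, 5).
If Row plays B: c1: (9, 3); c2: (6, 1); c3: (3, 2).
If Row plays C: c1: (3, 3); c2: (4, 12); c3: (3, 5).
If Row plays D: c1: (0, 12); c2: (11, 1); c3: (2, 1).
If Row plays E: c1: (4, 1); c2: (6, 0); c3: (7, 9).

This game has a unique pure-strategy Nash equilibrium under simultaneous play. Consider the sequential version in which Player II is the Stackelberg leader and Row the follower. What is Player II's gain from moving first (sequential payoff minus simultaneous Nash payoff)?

2

Work backward from Row's decision.
- c1 → Row plays B (best of 2, 9, 3, 0, 4); Player II gets 3.
- c2 → Row plays D (best of 3, 6, 4, 11, 6); Player II gets 1.
- c3 → Row plays A (best of 9, 3, 3, 2, 7); Player II gets 5.
Player II's induced payoffs are 3, 1, 5, so Player II commits to c3. Subgame-perfect outcome: (A, c3) with payoffs (9, 5).
Now find the simultaneous Nash equilibrium.
Row's best replies: c1→B; c2→D; c3→A.
Player II's best replies: A→c1; B→c1; C→c2; D→c1; E→c3.
Only (B, c1) has each player best-responding; Nash payoffs (9, 3).
Player II's commitment gain: 5 − 3 = 2.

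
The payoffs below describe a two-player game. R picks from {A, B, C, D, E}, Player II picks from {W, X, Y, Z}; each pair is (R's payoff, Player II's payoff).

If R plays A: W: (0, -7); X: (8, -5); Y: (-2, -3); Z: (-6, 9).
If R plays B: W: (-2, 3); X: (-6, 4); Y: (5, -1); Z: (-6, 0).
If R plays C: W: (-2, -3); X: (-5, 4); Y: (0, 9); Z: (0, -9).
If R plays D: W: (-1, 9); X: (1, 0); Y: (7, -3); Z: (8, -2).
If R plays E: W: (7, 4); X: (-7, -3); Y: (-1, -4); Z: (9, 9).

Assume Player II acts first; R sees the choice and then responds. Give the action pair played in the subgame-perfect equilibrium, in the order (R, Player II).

Work backward from R's decision.
- W: R compares 0, -2, -2, -1, 7 and picks E; Player II would get 4.
- X: R compares 8, -6, -5, 1, -7 and picks A; Player II would get -5.
- Y: R compares -2, 5, 0, 7, -1 and picks D; Player II would get -3.
- Z: R compares -6, -6, 0, 8, 9 and picks E; Player II would get 9.
Among 4, -5, -3, 9, the best is 9 at Z. Subgame-perfect outcome: (E, Z) with payoffs (9, 9).

(E, Z)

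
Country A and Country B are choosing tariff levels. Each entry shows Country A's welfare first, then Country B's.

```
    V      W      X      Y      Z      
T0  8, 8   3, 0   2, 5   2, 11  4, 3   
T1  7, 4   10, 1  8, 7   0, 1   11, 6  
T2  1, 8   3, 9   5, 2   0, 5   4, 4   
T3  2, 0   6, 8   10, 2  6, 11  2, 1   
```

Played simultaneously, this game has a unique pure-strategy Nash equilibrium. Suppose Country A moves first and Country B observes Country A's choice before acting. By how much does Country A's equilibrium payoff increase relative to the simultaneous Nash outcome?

2

Backward induction with Country A moving first.
- T0 → Country B plays Y (best of 8, 0, 5, 11, 3); Country A gets 2.
- T1 → Country B plays X (best of 4, 1, 7, 1, 6); Country A gets 8.
- T2 → Country B plays W (best of 8, 9, 2, 5, 4); Country A gets 3.
- T3 → Country B plays Y (best of 0, 8, 2, 11, 1); Country A gets 6.
Country A's induced payoffs are 2, 8, 3, 6, so Country A commits to T1. Subgame-perfect outcome: (T1, X) with payoffs (8, 7).
For the simultaneous game, intersect best replies.
Country A's best replies: V→T0; W→T1; X→T3; Y→T3; Z→T1.
Country B's best replies: T0→Y; T1→X; T2→W; T3→Y.
The unique mutual best reply is (T3, Y), giving (6, 11).
Country A's commitment gain: 8 − 6 = 2.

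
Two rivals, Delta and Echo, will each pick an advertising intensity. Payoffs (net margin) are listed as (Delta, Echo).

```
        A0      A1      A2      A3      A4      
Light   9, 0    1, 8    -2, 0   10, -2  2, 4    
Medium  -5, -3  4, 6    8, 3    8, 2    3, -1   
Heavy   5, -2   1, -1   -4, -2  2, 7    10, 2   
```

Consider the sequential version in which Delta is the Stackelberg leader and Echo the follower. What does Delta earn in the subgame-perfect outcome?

Solve by backward induction (Delta leads).
- Light: BR = A1, leader payoff 1.
- Medium: BR = A1, leader payoff 4.
- Heavy: BR = A3, leader payoff 2.
Among 1, 4, 2, the best is 4 at Medium. Subgame-perfect outcome: (Medium, A1) with payoffs (4, 6).

4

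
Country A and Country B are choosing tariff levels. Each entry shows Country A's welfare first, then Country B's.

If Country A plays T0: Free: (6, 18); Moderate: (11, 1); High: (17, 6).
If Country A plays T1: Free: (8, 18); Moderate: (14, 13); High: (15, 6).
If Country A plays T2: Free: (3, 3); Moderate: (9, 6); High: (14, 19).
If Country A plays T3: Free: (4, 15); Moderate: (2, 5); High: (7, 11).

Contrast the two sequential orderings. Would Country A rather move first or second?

first

If Country A leads: Country B's best replies are T0→Free, T1→Free, T2→High, T3→Free; Country A's induced payoffs 6, 8, 14, 4; outcome (T2, High), payoffs (14, 19).
If Country B leads: Country A's best replies are Free→T1, Moderate→T1, High→T0; Country B's induced payoffs 18, 13, 6; outcome (T1, Free), payoffs (8, 18).
Country A gets 14 moving first and 8 moving second, so Country A prefers to move first.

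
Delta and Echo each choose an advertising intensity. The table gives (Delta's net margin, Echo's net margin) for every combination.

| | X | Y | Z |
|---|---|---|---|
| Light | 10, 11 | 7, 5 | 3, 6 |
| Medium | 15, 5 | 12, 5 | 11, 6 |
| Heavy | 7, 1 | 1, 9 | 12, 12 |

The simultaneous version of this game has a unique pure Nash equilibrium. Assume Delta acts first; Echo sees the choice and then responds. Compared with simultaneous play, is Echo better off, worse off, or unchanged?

unchanged

Backward induction with Delta moving first.
- Light: BR = X, leader payoff 10.
- Medium: BR = Z, leader payoff 11.
- Heavy: BR = Z, leader payoff 12.
Maximizing over 10, 11, 12, Delta chooses Heavy. Subgame-perfect outcome: (Heavy, Z) with payoffs (12, 12).
Under simultaneous play:
Delta's best replies: X→Medium; Y→Medium; Z→Heavy.
Echo's best replies: Light→X; Medium→Z; Heavy→Z.
The unique mutual best reply is (Heavy, Z), giving (12, 12).
Echo earns 12 sequentially versus 12 at the Nash outcome: unchanged.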